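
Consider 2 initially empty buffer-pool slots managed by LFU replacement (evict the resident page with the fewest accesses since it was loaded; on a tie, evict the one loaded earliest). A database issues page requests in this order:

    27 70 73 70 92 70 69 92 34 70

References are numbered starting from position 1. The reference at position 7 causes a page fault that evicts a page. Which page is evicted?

92

pos 1: 27 → fault, frames (27)
pos 2: 70 → fault, frames (27 70)
pos 3: 73 → fault, evict 27, frames (70 73)
pos 4: 70 → hit
pos 5: 92 → fault, evict 73, frames (70 92)
pos 6: 70 → hit
pos 7: 69 → fault, evict 92, frames (70 69)
At position 7, page 92 is evicted.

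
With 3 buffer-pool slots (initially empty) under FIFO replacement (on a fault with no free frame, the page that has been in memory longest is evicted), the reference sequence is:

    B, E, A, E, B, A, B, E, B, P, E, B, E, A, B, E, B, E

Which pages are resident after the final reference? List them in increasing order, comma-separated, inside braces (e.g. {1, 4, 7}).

B: fault, frames (B)
E: fault, frames (B E)
A: fault, frames (B E A)
E: hit
B: hit
A: hit
B: hit
E: hit
B: hit
P: fault, evict B, frames (E A P)
E: hit
B: fault, evict E, frames (A P B)
E: fault, evict A, frames (P B E)
A: fault, evict P, frames (B E A)
B: hit
E: hit
B: hit
E: hit

{A, B, E}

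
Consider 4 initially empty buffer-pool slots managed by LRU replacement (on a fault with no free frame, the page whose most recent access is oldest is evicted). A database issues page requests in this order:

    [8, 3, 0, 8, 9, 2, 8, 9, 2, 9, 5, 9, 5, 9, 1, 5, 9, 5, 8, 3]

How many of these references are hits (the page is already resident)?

8 -> fault, frames [8]
3 -> fault, frames [8, 3]
0 -> fault, frames [8, 3, 0]
8 -> hit
9 -> fault, frames [3, 0, 8, 9]
2 -> fault, evict 3, frames [0, 8, 9, 2]
8 -> hit
9 -> hit
2 -> hit
9 -> hit
5 -> fault, evict 0, frames [8, 2, 9, 5]
9 -> hit
5 -> hit
9 -> hit
1 -> fault, evict 8, frames [2, 5, 9, 1]
5 -> hit
9 -> hit
5 -> hit
8 -> fault, evict 2, frames [1, 9, 5, 8]
3 -> fault, evict 1, frames [9, 5, 8, 3]
Hits: 11.

11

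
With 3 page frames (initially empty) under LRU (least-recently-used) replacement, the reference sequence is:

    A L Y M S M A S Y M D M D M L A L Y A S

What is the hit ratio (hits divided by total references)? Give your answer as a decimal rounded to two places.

A → fault, frames {A}
L → fault, frames {A,L}
Y → fault, frames {A,L,Y}
M → fault, evict A, frames {L,Y,M}
S → fault, evict L, frames {Y,M,S}
M → hit
A → fault, evict Y, frames {S,M,A}
S → hit
Y → fault, evict M, frames {A,S,Y}
M → fault, evict A, frames {S,Y,M}
D → fault, evict S, frames {Y,M,D}
M → hit
D → hit
M → hit
L → fault, evict Y, frames {D,M,L}
A → fault, evict D, frames {M,L,A}
L → hit
Y → fault, evict M, frames {A,L,Y}
A → hit
S → fault, evict L, frames {Y,A,S}
Hits: 7 of 20 references → 7/20 = 0.3500.

0.35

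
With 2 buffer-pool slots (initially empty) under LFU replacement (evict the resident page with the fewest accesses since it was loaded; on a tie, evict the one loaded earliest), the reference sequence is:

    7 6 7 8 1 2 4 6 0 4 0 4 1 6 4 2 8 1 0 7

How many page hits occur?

2

7: miss, frames (7)
6: miss, frames (7 6)
7: hit
8: miss, evict 6, frames (7 8)
1: miss, evict 8, frames (7 1)
2: miss, evict 1, frames (7 2)
4: miss, evict 2, frames (7 4)
6: miss, evict 4, frames (7 6)
0: miss, evict 6, frames (7 0)
4: miss, evict 0, frames (7 4)
0: miss, evict 4, frames (7 0)
4: miss, evict 0, frames (7 4)
1: miss, evict 4, frames (7 1)
6: miss, evict 1, frames (7 6)
4: miss, evict 6, frames (7 4)
2: miss, evict 4, frames (7 2)
8: miss, evict 2, frames (7 8)
1: miss, evict 8, frames (7 1)
0: miss, evict 1, frames (7 0)
7: hit
Hits: 2.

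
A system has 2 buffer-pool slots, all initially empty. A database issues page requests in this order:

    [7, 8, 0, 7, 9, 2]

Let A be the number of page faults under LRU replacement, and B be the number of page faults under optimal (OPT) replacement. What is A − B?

Under LRU: F F F F F F → 6 faults.
Under OPT: F F F . F F → 5 faults.
A − B = 6 − 5 = 1.

1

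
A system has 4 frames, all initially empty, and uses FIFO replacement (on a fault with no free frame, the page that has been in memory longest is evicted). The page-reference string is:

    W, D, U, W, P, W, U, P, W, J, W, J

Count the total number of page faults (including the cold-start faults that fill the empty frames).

W → miss, frames {W}
D → miss, frames {W,D}
U → miss, frames {W,D,U}
W → hit
P → miss, frames {W,D,U,P}
W → hit
U → hit
P → hit
W → hit
J → miss, evict W, frames {D,U,P,J}
W → miss, evict D, frames {U,P,J,W}
J → hit
Page faults: 6.

6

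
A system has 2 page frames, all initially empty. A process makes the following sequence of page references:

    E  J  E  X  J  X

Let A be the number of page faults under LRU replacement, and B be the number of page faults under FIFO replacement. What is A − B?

Under LRU: F F . F F . → 4 faults.
Under FIFO: F F . F . . → 3 faults.
A − B = 4 − 3 = 1.

1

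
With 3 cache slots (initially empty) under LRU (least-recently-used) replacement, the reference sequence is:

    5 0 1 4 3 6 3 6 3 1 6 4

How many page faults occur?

8

5 -> fault, frames [5]
0 -> fault, frames [5, 0]
1 -> fault, frames [5, 0, 1]
4 -> fault, evict 5, frames [0, 1, 4]
3 -> fault, evict 0, frames [1, 4, 3]
6 -> fault, evict 1, frames [4, 3, 6]
3 -> hit
6 -> hit
3 -> hit
1 -> fault, evict 4, frames [6, 3, 1]
6 -> hit
4 -> fault, evict 3, frames [1, 6, 4]
Page faults: 8.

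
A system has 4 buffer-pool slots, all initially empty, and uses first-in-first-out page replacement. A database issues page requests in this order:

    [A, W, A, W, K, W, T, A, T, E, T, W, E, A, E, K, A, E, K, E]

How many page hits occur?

14

A -> miss, frames [A]
W -> miss, frames [A, W]
A -> hit
W -> hit
K -> miss, frames [A, W, K]
W -> hit
T -> miss, frames [A, W, K, T]
A -> hit
T -> hit
E -> miss, evict A, frames [W, K, T, E]
T -> hit
W -> hit
E -> hit
A -> miss, evict W, frames [K, T, E, A]
E -> hit
K -> hit
A -> hit
E -> hit
K -> hit
E -> hit
Hits: 14.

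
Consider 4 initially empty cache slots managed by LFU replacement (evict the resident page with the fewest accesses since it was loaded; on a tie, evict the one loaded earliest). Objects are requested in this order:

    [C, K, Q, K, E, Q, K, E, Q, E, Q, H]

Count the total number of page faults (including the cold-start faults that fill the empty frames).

C -> miss, frames {C}
K -> miss, frames {C,K}
Q -> miss, frames {C,K,Q}
K -> hit
E -> miss, frames {C,K,Q,E}
Q -> hit
K -> hit
E -> hit
Q -> hit
E -> hit
Q -> hit
H -> miss, evict C, frames {K,Q,E,H}
Page faults: 5.

5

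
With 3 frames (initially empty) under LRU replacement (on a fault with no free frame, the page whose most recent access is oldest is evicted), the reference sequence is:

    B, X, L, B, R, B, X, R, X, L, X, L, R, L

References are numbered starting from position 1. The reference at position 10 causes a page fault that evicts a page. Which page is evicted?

pos 1: B: miss, frames {B}
pos 2: X: miss, frames {B,X}
pos 3: L: miss, frames {B,X,L}
pos 4: B: hit
pos 5: R: miss, evict X, frames {L,B,R}
pos 6: B: hit
pos 7: X: miss, evict L, frames {R,B,X}
pos 8: R: hit
pos 9: X: hit
pos 10: L: miss, evict B, frames {R,X,L}
At position 10, page B is evicted.

B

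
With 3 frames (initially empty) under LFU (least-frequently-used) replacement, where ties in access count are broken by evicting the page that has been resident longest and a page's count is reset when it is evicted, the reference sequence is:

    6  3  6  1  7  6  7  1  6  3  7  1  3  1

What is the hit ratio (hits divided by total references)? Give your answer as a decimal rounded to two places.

6: miss, frames {6}
3: miss, frames {6,3}
6: hit
1: miss, frames {6,3,1}
7: miss, evict 3, frames {6,1,7}
6: hit
7: hit
1: hit
6: hit
3: miss, evict 1, frames {6,7,3}
7: hit
1: miss, evict 3, frames {6,7,1}
3: miss, evict 1, frames {6,7,3}
1: miss, evict 3, frames {6,7,1}
Hits: 6 of 14 references → 6/14 = 0.4286.

0.43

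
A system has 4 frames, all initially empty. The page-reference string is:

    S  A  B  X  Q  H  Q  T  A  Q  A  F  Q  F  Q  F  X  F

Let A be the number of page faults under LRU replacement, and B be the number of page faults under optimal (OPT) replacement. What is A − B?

Under LRU: F F F F F F . F F . . F . . . . F . → 10 faults.
Under OPT: F F F F F F . F . . . F . . . . . . → 8 faults.
A − B = 10 − 8 = 2.

2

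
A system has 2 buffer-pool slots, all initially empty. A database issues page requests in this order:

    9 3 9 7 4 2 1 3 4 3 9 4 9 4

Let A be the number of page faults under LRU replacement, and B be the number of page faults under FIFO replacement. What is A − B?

Under LRU: F F . F F F F F F . F F . . → 10 faults.
Under FIFO: F F . F F F F F F . F . . . → 9 faults.
A − B = 10 − 9 = 1.

1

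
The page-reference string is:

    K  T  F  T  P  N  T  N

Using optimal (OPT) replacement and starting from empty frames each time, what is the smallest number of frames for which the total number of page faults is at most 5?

2

f=1: 8 faults
f=2: 5 faults
f=3: 5 faults
f=4: 5 faults
f=5: 5 faults
Smallest f with faults ≤ 5 is 2.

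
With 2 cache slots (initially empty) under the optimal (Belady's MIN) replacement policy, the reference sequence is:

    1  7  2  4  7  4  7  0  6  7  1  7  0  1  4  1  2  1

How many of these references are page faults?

1 → fault, frames (1)
7 → fault, frames (1 7)
2 → fault, evict 1, frames (7 2)
4 → fault, evict 2, frames (7 4)
7 → hit
4 → hit
7 → hit
0 → fault, evict 4, frames (7 0)
6 → fault, evict 0, frames (7 6)
7 → hit
1 → fault, evict 6, frames (7 1)
7 → hit
0 → fault, evict 7, frames (1 0)
1 → hit
4 → fault, evict 0, frames (1 4)
1 → hit
2 → fault, evict 4, frames (1 2)
1 → hit
Page faults: 10.

10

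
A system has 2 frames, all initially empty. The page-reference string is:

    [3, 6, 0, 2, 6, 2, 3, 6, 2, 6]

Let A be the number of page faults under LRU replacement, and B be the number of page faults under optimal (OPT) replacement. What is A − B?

2

Under LRU: F F F F F . F F F . → 8 faults.
Under OPT: F F F F . . F . F . → 6 faults.
A − B = 8 − 6 = 2.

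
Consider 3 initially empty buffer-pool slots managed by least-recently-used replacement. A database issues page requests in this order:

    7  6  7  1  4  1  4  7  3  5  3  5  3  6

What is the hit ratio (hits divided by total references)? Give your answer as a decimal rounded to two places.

7: miss, frames [7]
6: miss, frames [7, 6]
7: hit
1: miss, frames [6, 7, 1]
4: miss, evict 6, frames [7, 1, 4]
1: hit
4: hit
7: hit
3: miss, evict 1, frames [4, 7, 3]
5: miss, evict 4, frames [7, 3, 5]
3: hit
5: hit
3: hit
6: miss, evict 7, frames [5, 3, 6]
Hits: 7 of 14 references → 7/14 = 0.5000.

0.50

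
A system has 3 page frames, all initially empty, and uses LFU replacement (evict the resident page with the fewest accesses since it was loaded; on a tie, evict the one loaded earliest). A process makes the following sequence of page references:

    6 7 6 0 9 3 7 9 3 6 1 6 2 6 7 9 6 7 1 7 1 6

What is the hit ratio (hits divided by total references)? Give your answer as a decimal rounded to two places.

0.41

6 -> fault, frames {6}
7 -> fault, frames {6,7}
6 -> hit
0 -> fault, frames {6,7,0}
9 -> fault, evict 7, frames {6,0,9}
3 -> fault, evict 0, frames {6,9,3}
7 -> fault, evict 9, frames {6,3,7}
9 -> fault, evict 3, frames {6,7,9}
3 -> fault, evict 7, frames {6,9,3}
6 -> hit
1 -> fault, evict 9, frames {6,3,1}
6 -> hit
2 -> fault, evict 3, frames {6,1,2}
6 -> hit
7 -> fault, evict 1, frames {6,2,7}
9 -> fault, evict 2, frames {6,7,9}
6 -> hit
7 -> hit
1 -> fault, evict 9, frames {6,7,1}
7 -> hit
1 -> hit
6 -> hit
Hits: 9 of 22 references → 9/22 = 0.4091.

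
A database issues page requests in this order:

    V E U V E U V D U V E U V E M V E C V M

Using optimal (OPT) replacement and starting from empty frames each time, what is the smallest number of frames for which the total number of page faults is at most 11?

3

f=1: 20 faults
f=2: 13 faults
f=3: 7 faults
f=4: 6 faults
f=5: 6 faults
f=6: 6 faults
Smallest f with faults ≤ 11 is 3.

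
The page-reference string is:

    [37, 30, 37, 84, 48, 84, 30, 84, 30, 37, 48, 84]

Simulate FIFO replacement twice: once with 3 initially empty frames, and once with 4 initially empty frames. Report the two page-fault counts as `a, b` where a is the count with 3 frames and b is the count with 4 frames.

3 frames: F F . F F . . . . F . . → 5 faults.
4 frames: F F . F F . . . . . . . → 4 faults.
4 < 5: adding a frame reduced faults, as is typical.

5, 4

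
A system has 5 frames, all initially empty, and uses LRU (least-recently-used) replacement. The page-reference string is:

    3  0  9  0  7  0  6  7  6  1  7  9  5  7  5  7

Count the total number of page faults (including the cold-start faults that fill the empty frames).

7

3 -> fault, frames (3)
0 -> fault, frames (3 0)
9 -> fault, frames (3 0 9)
0 -> hit
7 -> fault, frames (3 9 0 7)
0 -> hit
6 -> fault, frames (3 9 7 0 6)
7 -> hit
6 -> hit
1 -> fault, evict 3, frames (9 0 7 6 1)
7 -> hit
9 -> hit
5 -> fault, evict 0, frames (6 1 7 9 5)
7 -> hit
5 -> hit
7 -> hit
Page faults: 7.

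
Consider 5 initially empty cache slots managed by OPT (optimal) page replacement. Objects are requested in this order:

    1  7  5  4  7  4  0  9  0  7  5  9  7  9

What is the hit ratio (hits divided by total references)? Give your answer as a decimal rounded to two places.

0.57

1 -> miss, frames (1)
7 -> miss, frames (1 7)
5 -> miss, frames (1 7 5)
4 -> miss, frames (1 7 5 4)
7 -> hit
4 -> hit
0 -> miss, frames (1 7 5 4 0)
9 -> miss, evict 4, frames (1 7 5 0 9)
0 -> hit
7 -> hit
5 -> hit
9 -> hit
7 -> hit
9 -> hit
Hits: 8 of 14 references → 8/14 = 0.5714.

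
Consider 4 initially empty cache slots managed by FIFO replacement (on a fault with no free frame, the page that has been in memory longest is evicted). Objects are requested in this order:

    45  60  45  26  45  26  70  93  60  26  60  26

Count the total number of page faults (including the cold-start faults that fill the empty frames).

5

45 -> fault, frames (45)
60 -> fault, frames (45 60)
45 -> hit
26 -> fault, frames (45 60 26)
45 -> hit
26 -> hit
70 -> fault, frames (45 60 26 70)
93 -> fault, evict 45, frames (60 26 70 93)
60 -> hit
26 -> hit
60 -> hit
26 -> hit
Page faults: 5.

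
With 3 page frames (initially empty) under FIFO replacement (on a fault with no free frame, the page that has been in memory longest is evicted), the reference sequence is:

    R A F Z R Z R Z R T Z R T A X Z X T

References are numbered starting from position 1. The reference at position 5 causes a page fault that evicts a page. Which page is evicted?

A

pos 1: R -> fault, frames {R}
pos 2: A -> fault, frames {R,A}
pos 3: F -> fault, frames {R,A,F}
pos 4: Z -> fault, evict R, frames {A,F,Z}
pos 5: R -> fault, evict A, frames {F,Z,R}
At position 5, page A is evicted.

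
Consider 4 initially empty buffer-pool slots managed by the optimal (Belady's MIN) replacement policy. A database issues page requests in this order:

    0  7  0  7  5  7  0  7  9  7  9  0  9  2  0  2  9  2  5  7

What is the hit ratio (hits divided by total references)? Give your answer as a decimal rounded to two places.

0 → miss, frames {0}
7 → miss, frames {0,7}
0 → hit
7 → hit
5 → miss, frames {0,7,5}
7 → hit
0 → hit
7 → hit
9 → miss, frames {0,7,5,9}
7 → hit
9 → hit
0 → hit
9 → hit
2 → miss, evict 7, frames {0,5,9,2}
0 → hit
2 → hit
9 → hit
2 → hit
5 → hit
7 → miss, evict 2, frames {0,5,9,7}
Hits: 14 of 20 references → 14/20 = 0.7000.

0.70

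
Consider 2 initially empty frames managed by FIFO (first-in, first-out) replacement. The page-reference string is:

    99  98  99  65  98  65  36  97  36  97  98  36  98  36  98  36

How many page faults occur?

99: miss, frames [99]
98: miss, frames [99, 98]
99: hit
65: miss, evict 99, frames [98, 65]
98: hit
65: hit
36: miss, evict 98, frames [65, 36]
97: miss, evict 65, frames [36, 97]
36: hit
97: hit
98: miss, evict 36, frames [97, 98]
36: miss, evict 97, frames [98, 36]
98: hit
36: hit
98: hit
36: hit
Page faults: 7.

7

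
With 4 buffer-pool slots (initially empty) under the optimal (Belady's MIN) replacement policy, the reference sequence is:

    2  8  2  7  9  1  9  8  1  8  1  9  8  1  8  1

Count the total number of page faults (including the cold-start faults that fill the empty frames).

5

2 → miss, frames {2}
8 → miss, frames {2,8}
2 → hit
7 → miss, frames {2,8,7}
9 → miss, frames {2,8,7,9}
1 → miss, evict 7, frames {2,8,9,1}
9 → hit
8 → hit
1 → hit
8 → hit
1 → hit
9 → hit
8 → hit
1 → hit
8 → hit
1 → hit
Page faults: 5.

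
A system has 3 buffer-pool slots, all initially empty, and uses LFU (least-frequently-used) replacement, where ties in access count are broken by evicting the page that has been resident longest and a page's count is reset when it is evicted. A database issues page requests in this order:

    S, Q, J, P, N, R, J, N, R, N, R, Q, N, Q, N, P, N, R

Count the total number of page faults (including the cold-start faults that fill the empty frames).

S -> fault, frames [S]
Q -> fault, frames [S, Q]
J -> fault, frames [S, Q, J]
P -> fault, evict S, frames [Q, J, P]
N -> fault, evict Q, frames [J, P, N]
R -> fault, evict J, frames [P, N, R]
J -> fault, evict P, frames [N, R, J]
N -> hit
R -> hit
N -> hit
R -> hit
Q -> fault, evict J, frames [N, R, Q]
N -> hit
Q -> hit
N -> hit
P -> fault, evict Q, frames [N, R, P]
N -> hit
R -> hit
Page faults: 9.

9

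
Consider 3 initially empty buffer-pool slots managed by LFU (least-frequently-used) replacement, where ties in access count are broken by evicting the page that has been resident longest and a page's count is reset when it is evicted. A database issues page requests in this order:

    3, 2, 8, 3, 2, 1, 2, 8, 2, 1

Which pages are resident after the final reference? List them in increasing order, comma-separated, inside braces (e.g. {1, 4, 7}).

{1, 2, 3}

3: fault, frames (3)
2: fault, frames (3 2)
8: fault, frames (3 2 8)
3: hit
2: hit
1: fault, evict 8, frames (3 2 1)
2: hit
8: fault, evict 1, frames (3 2 8)
2: hit
1: fault, evict 8, frames (3 2 1)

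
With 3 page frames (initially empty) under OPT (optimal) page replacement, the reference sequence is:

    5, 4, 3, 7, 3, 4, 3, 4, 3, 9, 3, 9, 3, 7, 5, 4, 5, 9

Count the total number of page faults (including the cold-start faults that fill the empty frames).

7

5 -> miss, frames {5}
4 -> miss, frames {5,4}
3 -> miss, frames {5,4,3}
7 -> miss, evict 5, frames {4,3,7}
3 -> hit
4 -> hit
3 -> hit
4 -> hit
3 -> hit
9 -> miss, evict 4, frames {3,7,9}
3 -> hit
9 -> hit
3 -> hit
7 -> hit
5 -> miss, evict 7, frames {3,9,5}
4 -> miss, evict 3, frames {9,5,4}
5 -> hit
9 -> hit
Page faults: 7.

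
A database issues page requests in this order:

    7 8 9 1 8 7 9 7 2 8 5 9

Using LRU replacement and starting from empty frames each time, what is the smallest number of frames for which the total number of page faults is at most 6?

f=1: 12 faults
f=2: 11 faults
f=3: 10 faults
f=4: 7 faults
f=5: 6 faults
f=6: 6 faults
Smallest f with faults ≤ 6 is 5.

5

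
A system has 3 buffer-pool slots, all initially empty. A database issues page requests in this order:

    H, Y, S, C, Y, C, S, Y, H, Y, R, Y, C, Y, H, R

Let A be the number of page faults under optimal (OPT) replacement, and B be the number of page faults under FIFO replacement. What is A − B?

-2

Under OPT: F F F F . . . . F . F . . . F . → 7 faults.
Under FIFO: F F F F . . . . F F F . F . F . → 9 faults.
A − B = 7 − 9 = -2.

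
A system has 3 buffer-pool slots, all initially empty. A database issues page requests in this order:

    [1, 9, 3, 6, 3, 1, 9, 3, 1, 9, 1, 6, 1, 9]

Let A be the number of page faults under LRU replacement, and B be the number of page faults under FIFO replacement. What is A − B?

Under LRU: F F F F . F F . . . . F . . → 7 faults.
Under FIFO: F F F F . F F F . . . F F F → 10 faults.
A − B = 7 − 10 = -3.

-3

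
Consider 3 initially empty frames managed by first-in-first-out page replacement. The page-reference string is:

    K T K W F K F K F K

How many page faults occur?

K: fault, frames [K]
T: fault, frames [K, T]
K: hit
W: fault, frames [K, T, W]
F: fault, evict K, frames [T, W, F]
K: fault, evict T, frames [W, F, K]
F: hit
K: hit
F: hit
K: hit
Page faults: 5.

5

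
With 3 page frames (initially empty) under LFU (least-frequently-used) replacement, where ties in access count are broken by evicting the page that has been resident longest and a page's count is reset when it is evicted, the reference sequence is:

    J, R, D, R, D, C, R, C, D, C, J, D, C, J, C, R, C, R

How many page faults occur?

J: fault, frames [J]
R: fault, frames [J, R]
D: fault, frames [J, R, D]
R: hit
D: hit
C: fault, evict J, frames [R, D, C]
R: hit
C: hit
D: hit
C: hit
J: fault, evict R, frames [D, C, J]
D: hit
C: hit
J: hit
C: hit
R: fault, evict J, frames [D, C, R]
C: hit
R: hit
Page faults: 6.

6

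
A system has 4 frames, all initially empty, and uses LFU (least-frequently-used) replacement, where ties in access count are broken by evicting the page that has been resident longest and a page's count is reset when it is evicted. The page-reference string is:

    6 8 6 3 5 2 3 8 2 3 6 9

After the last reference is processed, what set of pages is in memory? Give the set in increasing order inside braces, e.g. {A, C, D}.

6 → fault, frames (6)
8 → fault, frames (6 8)
6 → hit
3 → fault, frames (6 8 3)
5 → fault, frames (6 8 3 5)
2 → fault, evict 8, frames (6 3 5 2)
3 → hit
8 → fault, evict 5, frames (6 3 2 8)
2 → hit
3 → hit
6 → hit
9 → fault, evict 8, frames (6 3 2 9)

{2, 3, 6, 9}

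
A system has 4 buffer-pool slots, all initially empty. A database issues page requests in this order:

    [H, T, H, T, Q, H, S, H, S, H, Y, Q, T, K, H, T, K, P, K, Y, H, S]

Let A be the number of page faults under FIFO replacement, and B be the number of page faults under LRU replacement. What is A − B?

Under FIFO: F F . . F . F . . . F . . F F F . F . F . F → 11 faults.
Under LRU: F F . . F . F . . . F . F F F . . F . F F F → 12 faults.
A − B = 11 − 12 = -1.

-1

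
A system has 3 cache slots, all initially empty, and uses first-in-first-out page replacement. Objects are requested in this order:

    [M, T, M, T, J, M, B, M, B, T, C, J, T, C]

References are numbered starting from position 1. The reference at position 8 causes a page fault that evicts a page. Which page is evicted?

pos 1: M → fault, frames {M}
pos 2: T → fault, frames {M,T}
pos 3: M → hit
pos 4: T → hit
pos 5: J → fault, frames {M,T,J}
pos 6: M → hit
pos 7: B → fault, evict M, frames {T,J,B}
pos 8: M → fault, evict T, frames {J,B,M}
At position 8, page T is evicted.

T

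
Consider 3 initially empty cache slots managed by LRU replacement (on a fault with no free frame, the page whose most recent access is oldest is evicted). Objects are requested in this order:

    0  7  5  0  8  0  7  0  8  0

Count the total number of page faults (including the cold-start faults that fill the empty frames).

0 -> miss, frames (0)
7 -> miss, frames (0 7)
5 -> miss, frames (0 7 5)
0 -> hit
8 -> miss, evict 7, frames (5 0 8)
0 -> hit
7 -> miss, evict 5, frames (8 0 7)
0 -> hit
8 -> hit
0 -> hit
Page faults: 5.

5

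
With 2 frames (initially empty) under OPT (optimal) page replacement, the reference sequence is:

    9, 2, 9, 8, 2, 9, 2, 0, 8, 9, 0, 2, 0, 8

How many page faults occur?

9: miss, frames [9]
2: miss, frames [9, 2]
9: hit
8: miss, evict 9, frames [2, 8]
2: hit
9: miss, evict 8, frames [2, 9]
2: hit
0: miss, evict 2, frames [9, 0]
8: miss, evict 0, frames [9, 8]
9: hit
0: miss, evict 9, frames [8, 0]
2: miss, evict 8, frames [0, 2]
0: hit
8: miss, evict 2, frames [0, 8]
Page faults: 9.

9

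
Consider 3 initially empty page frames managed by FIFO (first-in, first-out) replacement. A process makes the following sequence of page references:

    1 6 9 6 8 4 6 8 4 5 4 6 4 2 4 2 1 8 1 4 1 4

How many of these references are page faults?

1 → fault, frames (1)
6 → fault, frames (1 6)
9 → fault, frames (1 6 9)
6 → hit
8 → fault, evict 1, frames (6 9 8)
4 → fault, evict 6, frames (9 8 4)
6 → fault, evict 9, frames (8 4 6)
8 → hit
4 → hit
5 → fault, evict 8, frames (4 6 5)
4 → hit
6 → hit
4 → hit
2 → fault, evict 4, frames (6 5 2)
4 → fault, evict 6, frames (5 2 4)
2 → hit
1 → fault, evict 5, frames (2 4 1)
8 → fault, evict 2, frames (4 1 8)
1 → hit
4 → hit
1 → hit
4 → hit
Page faults: 11.

11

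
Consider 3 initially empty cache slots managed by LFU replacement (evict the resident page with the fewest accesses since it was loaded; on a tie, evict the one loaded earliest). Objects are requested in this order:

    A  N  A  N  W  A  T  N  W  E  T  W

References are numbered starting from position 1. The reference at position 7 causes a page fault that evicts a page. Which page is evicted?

W

pos 1: A: miss, frames (A)
pos 2: N: miss, frames (A N)
pos 3: A: hit
pos 4: N: hit
pos 5: W: miss, frames (A N W)
pos 6: A: hit
pos 7: T: miss, evict W, frames (A N T)
At position 7, page W is evicted.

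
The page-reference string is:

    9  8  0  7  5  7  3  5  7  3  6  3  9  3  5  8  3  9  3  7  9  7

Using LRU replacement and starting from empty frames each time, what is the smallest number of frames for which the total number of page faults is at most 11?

f=1: 22 faults
f=2: 17 faults
f=3: 12 faults
f=4: 11 faults
f=5: 10 faults
f=6: 9 faults
f=7: 7 faults
Smallest f with faults ≤ 11 is 4.

4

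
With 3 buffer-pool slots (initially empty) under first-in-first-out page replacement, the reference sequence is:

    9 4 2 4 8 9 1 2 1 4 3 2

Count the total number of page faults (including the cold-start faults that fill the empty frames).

9

9: fault, frames [9]
4: fault, frames [9, 4]
2: fault, frames [9, 4, 2]
4: hit
8: fault, evict 9, frames [4, 2, 8]
9: fault, evict 4, frames [2, 8, 9]
1: fault, evict 2, frames [8, 9, 1]
2: fault, evict 8, frames [9, 1, 2]
1: hit
4: fault, evict 9, frames [1, 2, 4]
3: fault, evict 1, frames [2, 4, 3]
2: hit
Page faults: 9.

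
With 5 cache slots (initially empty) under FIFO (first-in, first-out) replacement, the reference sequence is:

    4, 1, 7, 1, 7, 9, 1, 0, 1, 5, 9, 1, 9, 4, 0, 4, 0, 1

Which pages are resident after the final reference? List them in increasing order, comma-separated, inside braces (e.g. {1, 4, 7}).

{0, 1, 4, 5, 9}

4 → fault, frames (4)
1 → fault, frames (4 1)
7 → fault, frames (4 1 7)
1 → hit
7 → hit
9 → fault, frames (4 1 7 9)
1 → hit
0 → fault, frames (4 1 7 9 0)
1 → hit
5 → fault, evict 4, frames (1 7 9 0 5)
9 → hit
1 → hit
9 → hit
4 → fault, evict 1, frames (7 9 0 5 4)
0 → hit
4 → hit
0 → hit
1 → fault, evict 7, frames (9 0 5 4 1)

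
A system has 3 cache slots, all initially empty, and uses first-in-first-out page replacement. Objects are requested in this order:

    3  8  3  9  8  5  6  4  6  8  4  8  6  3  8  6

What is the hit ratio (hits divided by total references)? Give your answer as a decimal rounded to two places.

0.44

3 → fault, frames (3)
8 → fault, frames (3 8)
3 → hit
9 → fault, frames (3 8 9)
8 → hit
5 → fault, evict 3, frames (8 9 5)
6 → fault, evict 8, frames (9 5 6)
4 → fault, evict 9, frames (5 6 4)
6 → hit
8 → fault, evict 5, frames (6 4 8)
4 → hit
8 → hit
6 → hit
3 → fault, evict 6, frames (4 8 3)
8 → hit
6 → fault, evict 4, frames (8 3 6)
Hits: 7 of 16 references → 7/16 = 0.4375.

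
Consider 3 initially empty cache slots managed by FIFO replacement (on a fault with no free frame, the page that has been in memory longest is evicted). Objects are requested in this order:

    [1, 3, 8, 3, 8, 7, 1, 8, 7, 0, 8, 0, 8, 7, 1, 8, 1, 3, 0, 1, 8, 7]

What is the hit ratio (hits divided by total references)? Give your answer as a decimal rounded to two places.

1 → fault, frames [1]
3 → fault, frames [1, 3]
8 → fault, frames [1, 3, 8]
3 → hit
8 → hit
7 → fault, evict 1, frames [3, 8, 7]
1 → fault, evict 3, frames [8, 7, 1]
8 → hit
7 → hit
0 → fault, evict 8, frames [7, 1, 0]
8 → fault, evict 7, frames [1, 0, 8]
0 → hit
8 → hit
7 → fault, evict 1, frames [0, 8, 7]
1 → fault, evict 0, frames [8, 7, 1]
8 → hit
1 → hit
3 → fault, evict 8, frames [7, 1, 3]
0 → fault, evict 7, frames [1, 3, 0]
1 → hit
8 → fault, evict 1, frames [3, 0, 8]
7 → fault, evict 3, frames [0, 8, 7]
Hits: 9 of 22 references → 9/22 = 0.4091.

0.41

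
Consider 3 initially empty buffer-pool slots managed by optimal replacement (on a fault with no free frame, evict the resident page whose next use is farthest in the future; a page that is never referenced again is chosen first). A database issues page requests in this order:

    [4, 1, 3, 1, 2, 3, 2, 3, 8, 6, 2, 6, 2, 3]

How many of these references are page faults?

6

4: fault, frames {4}
1: fault, frames {4,1}
3: fault, frames {4,1,3}
1: hit
2: fault, evict 1, frames {4,3,2}
3: hit
2: hit
3: hit
8: fault, evict 4, frames {3,2,8}
6: fault, evict 8, frames {3,2,6}
2: hit
6: hit
2: hit
3: hit
Page faults: 6.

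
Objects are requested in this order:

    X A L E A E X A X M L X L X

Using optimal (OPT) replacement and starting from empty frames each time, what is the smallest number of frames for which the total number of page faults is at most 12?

f=1: 14 faults
f=2: 7 faults
f=3: 6 faults
f=4: 5 faults
f=5: 5 faults
Smallest f with faults ≤ 12 is 2.

2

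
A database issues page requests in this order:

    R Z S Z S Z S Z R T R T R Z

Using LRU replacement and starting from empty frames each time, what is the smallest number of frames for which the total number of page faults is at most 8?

f=1: 14 faults
f=2: 6 faults
f=3: 4 faults
f=4: 4 faults
Smallest f with faults ≤ 8 is 2.

2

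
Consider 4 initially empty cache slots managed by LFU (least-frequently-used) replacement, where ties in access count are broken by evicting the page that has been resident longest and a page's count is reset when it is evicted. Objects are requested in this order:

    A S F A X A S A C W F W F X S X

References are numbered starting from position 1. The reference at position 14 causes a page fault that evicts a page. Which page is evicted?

S

pos 1: A: miss, frames [A]
pos 2: S: miss, frames [A, S]
pos 3: F: miss, frames [A, S, F]
pos 4: A: hit
pos 5: X: miss, frames [A, S, F, X]
pos 6: A: hit
pos 7: S: hit
pos 8: A: hit
pos 9: C: miss, evict F, frames [A, S, X, C]
pos 10: W: miss, evict X, frames [A, S, C, W]
pos 11: F: miss, evict C, frames [A, S, W, F]
pos 12: W: hit
pos 13: F: hit
pos 14: X: miss, evict S, frames [A, W, F, X]
At position 14, page S is evicted.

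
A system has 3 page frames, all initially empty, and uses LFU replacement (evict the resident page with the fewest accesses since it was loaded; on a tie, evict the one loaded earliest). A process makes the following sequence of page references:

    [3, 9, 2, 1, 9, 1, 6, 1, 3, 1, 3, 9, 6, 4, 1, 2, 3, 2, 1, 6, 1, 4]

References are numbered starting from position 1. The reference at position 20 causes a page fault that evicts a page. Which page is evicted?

pos 1: 3 → fault, frames {3}
pos 2: 9 → fault, frames {3,9}
pos 3: 2 → fault, frames {3,9,2}
pos 4: 1 → fault, evict 3, frames {9,2,1}
pos 5: 9 → hit
pos 6: 1 → hit
pos 7: 6 → fault, evict 2, frames {9,1,6}
pos 8: 1 → hit
pos 9: 3 → fault, evict 6, frames {9,1,3}
pos 10: 1 → hit
pos 11: 3 → hit
pos 12: 9 → hit
pos 13: 6 → fault, evict 3, frames {9,1,6}
pos 14: 4 → fault, evict 6, frames {9,1,4}
pos 15: 1 → hit
pos 16: 2 → fault, evict 4, frames {9,1,2}
pos 17: 3 → fault, evict 2, frames {9,1,3}
pos 18: 2 → fault, evict 3, frames {9,1,2}
pos 19: 1 → hit
pos 20: 6 → fault, evict 2, frames {9,1,6}
At position 20, page 2 is evicted.

2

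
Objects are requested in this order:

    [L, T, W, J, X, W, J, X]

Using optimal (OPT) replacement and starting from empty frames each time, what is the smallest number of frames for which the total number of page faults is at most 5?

f=1: 8 faults
f=2: 6 faults
f=3: 5 faults
f=4: 5 faults
f=5: 5 faults
Smallest f with faults ≤ 5 is 3.

3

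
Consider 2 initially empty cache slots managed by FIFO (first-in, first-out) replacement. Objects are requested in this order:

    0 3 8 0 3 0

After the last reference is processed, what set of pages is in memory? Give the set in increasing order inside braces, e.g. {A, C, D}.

0: fault, frames (0)
3: fault, frames (0 3)
8: fault, evict 0, frames (3 8)
0: fault, evict 3, frames (8 0)
3: fault, evict 8, frames (0 3)
0: hit

{0, 3}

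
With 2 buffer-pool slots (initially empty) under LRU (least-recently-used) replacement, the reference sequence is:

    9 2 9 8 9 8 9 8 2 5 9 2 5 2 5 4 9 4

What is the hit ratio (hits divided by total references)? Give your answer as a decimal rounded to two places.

9 -> fault, frames (9)
2 -> fault, frames (9 2)
9 -> hit
8 -> fault, evict 2, frames (9 8)
9 -> hit
8 -> hit
9 -> hit
8 -> hit
2 -> fault, evict 9, frames (8 2)
5 -> fault, evict 8, frames (2 5)
9 -> fault, evict 2, frames (5 9)
2 -> fault, evict 5, frames (9 2)
5 -> fault, evict 9, frames (2 5)
2 -> hit
5 -> hit
4 -> fault, evict 2, frames (5 4)
9 -> fault, evict 5, frames (4 9)
4 -> hit
Hits: 8 of 18 references → 8/18 = 0.4444.

0.44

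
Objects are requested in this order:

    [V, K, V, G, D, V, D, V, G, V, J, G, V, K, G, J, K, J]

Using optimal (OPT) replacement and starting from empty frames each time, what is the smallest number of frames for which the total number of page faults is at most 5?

4

f=1: 18 faults
f=2: 9 faults
f=3: 6 faults
f=4: 5 faults
f=5: 5 faults
Smallest f with faults ≤ 5 is 4.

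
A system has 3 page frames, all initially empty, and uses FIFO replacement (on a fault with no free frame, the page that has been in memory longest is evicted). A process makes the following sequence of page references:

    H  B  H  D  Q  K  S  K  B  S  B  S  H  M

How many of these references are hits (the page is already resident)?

5

H: miss, frames (H)
B: miss, frames (H B)
H: hit
D: miss, frames (H B D)
Q: miss, evict H, frames (B D Q)
K: miss, evict B, frames (D Q K)
S: miss, evict D, frames (Q K S)
K: hit
B: miss, evict Q, frames (K S B)
S: hit
B: hit
S: hit
H: miss, evict K, frames (S B H)
M: miss, evict S, frames (B H M)
Hits: 5.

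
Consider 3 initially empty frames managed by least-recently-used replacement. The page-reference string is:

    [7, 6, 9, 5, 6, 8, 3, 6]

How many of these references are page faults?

6

7: miss, frames [7]
6: miss, frames [7, 6]
9: miss, frames [7, 6, 9]
5: miss, evict 7, frames [6, 9, 5]
6: hit
8: miss, evict 9, frames [5, 6, 8]
3: miss, evict 5, frames [6, 8, 3]
6: hit
Page faults: 6.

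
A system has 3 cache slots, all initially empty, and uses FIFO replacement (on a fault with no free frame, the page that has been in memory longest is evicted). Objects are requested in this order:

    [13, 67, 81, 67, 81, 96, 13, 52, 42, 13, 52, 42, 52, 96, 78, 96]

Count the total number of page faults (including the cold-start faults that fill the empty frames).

9

13 -> fault, frames {13}
67 -> fault, frames {13,67}
81 -> fault, frames {13,67,81}
67 -> hit
81 -> hit
96 -> fault, evict 13, frames {67,81,96}
13 -> fault, evict 67, frames {81,96,13}
52 -> fault, evict 81, frames {96,13,52}
42 -> fault, evict 96, frames {13,52,42}
13 -> hit
52 -> hit
42 -> hit
52 -> hit
96 -> fault, evict 13, frames {52,42,96}
78 -> fault, evict 52, frames {42,96,78}
96 -> hit
Page faults: 9.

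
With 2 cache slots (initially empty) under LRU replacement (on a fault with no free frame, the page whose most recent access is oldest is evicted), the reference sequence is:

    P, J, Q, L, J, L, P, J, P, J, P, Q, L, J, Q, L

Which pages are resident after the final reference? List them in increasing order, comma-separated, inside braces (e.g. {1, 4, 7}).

P -> miss, frames [P]
J -> miss, frames [P, J]
Q -> miss, evict P, frames [J, Q]
L -> miss, evict J, frames [Q, L]
J -> miss, evict Q, frames [L, J]
L -> hit
P -> miss, evict J, frames [L, P]
J -> miss, evict L, frames [P, J]
P -> hit
J -> hit
P -> hit
Q -> miss, evict J, frames [P, Q]
L -> miss, evict P, frames [Q, L]
J -> miss, evict Q, frames [L, J]
Q -> miss, evict L, frames [J, Q]
L -> miss, evict J, frames [Q, L]

{L, Q}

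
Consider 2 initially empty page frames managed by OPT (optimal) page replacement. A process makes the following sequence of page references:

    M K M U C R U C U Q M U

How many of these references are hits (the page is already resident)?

4

M: fault, frames (M)
K: fault, frames (M K)
M: hit
U: fault, evict K, frames (M U)
C: fault, evict M, frames (U C)
R: fault, evict C, frames (U R)
U: hit
C: fault, evict R, frames (U C)
U: hit
Q: fault, evict C, frames (U Q)
M: fault, evict Q, frames (U M)
U: hit
Hits: 4.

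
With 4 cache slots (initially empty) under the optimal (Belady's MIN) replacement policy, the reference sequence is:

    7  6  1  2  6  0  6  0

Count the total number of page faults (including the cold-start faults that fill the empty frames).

5

7: miss, frames {7}
6: miss, frames {7,6}
1: miss, frames {7,6,1}
2: miss, frames {7,6,1,2}
6: hit
0: miss, evict 2, frames {7,6,1,0}
6: hit
0: hit
Page faults: 5.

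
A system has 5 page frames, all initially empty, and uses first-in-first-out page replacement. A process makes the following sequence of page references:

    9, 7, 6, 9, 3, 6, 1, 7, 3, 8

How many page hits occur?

4

9: miss, frames (9)
7: miss, frames (9 7)
6: miss, frames (9 7 6)
9: hit
3: miss, frames (9 7 6 3)
6: hit
1: miss, frames (9 7 6 3 1)
7: hit
3: hit
8: miss, evict 9, frames (7 6 3 1 8)
Hits: 4.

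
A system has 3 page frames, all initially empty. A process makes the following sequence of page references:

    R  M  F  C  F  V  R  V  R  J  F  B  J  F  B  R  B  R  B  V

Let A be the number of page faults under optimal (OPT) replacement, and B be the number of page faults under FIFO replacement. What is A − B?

Under OPT: F F F F . F . . . F . F . . . F . . . F → 9 faults.
Under FIFO: F F F F . F F . . F F F . . . F . . . F → 11 faults.
A − B = 9 − 11 = -2.

-2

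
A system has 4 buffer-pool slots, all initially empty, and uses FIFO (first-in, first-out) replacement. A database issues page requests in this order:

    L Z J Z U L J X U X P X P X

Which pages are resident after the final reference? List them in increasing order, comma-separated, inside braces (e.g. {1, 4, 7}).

L -> miss, frames {L}
Z -> miss, frames {L,Z}
J -> miss, frames {L,Z,J}
Z -> hit
U -> miss, frames {L,Z,J,U}
L -> hit
J -> hit
X -> miss, evict L, frames {Z,J,U,X}
U -> hit
X -> hit
P -> miss, evict Z, frames {J,U,X,P}
X -> hit
P -> hit
X -> hit

{J, P, U, X}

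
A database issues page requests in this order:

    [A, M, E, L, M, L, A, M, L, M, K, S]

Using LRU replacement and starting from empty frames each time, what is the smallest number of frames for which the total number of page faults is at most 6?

4

f=1: 12 faults
f=2: 10 faults
f=3: 7 faults
f=4: 6 faults
f=5: 6 faults
f=6: 6 faults
Smallest f with faults ≤ 6 is 4.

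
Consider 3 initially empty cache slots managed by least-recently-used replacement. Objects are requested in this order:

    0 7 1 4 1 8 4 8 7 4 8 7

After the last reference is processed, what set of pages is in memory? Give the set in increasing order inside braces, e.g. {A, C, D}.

{4, 7, 8}

0: fault, frames {0}
7: fault, frames {0,7}
1: fault, frames {0,7,1}
4: fault, evict 0, frames {7,1,4}
1: hit
8: fault, evict 7, frames {4,1,8}
4: hit
8: hit
7: fault, evict 1, frames {4,8,7}
4: hit
8: hit
7: hit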